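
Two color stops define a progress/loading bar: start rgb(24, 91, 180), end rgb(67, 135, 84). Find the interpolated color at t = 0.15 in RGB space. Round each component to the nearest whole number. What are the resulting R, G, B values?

(30, 98, 166)

R = 24 + 0.15 × (67 − 24) = 24 + 0.15 × 43 = 30.45 → 30
G = 91 + 0.15 × (135 − 91) = 91 + 0.15 × 44 = 97.6 → 98
B = 180 + 0.15 × (84 − 180) = 180 + 0.15 × -96 = 165.6 → 166
So the blended color is (30, 98, 166), about #1e62a6.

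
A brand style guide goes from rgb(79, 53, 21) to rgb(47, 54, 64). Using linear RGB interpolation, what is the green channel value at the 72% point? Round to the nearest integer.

54

G = 53 + 0.72 × (54 − 53) = 53.72 → 54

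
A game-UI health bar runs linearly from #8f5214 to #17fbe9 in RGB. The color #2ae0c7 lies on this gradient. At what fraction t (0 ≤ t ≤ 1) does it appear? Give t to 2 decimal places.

0.84

Invert the lerp on the B channel (largest span, 213): t = (199 − 20) / (233 − 20) = 179/213 = 0.84038.
Check on R: (42 − 143)/(23 − 143) = 0.8417 ✓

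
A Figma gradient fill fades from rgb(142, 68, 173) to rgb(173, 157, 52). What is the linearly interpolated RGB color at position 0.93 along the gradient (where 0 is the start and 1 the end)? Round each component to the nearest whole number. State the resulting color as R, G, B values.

(171, 151, 60)

R = 142 + 0.93 × (173 − 142) = 142 + 0.93 × 31 = 170.83 → 171
G = 68 + 0.93 × (157 − 68) = 68 + 0.93 × 89 = 150.77 → 151
B = 173 + 0.93 × (52 − 173) = 173 + 0.93 × -121 = 60.47 → 60
So the blended color is (171, 151, 60), about #ab973c.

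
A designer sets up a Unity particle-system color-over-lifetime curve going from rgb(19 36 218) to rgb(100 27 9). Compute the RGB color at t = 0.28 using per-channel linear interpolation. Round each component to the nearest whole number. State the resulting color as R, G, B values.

R = 19 + 0.28 × (100 − 19) = 19 + 0.28 × 81 = 41.68 → 42
G = 36 + 0.28 × (27 − 36) = 36 + 0.28 × -9 = 33.48 → 33
B = 218 + 0.28 × (9 − 218) = 218 + 0.28 × -209 = 159.48 → 159

(42, 33, 159)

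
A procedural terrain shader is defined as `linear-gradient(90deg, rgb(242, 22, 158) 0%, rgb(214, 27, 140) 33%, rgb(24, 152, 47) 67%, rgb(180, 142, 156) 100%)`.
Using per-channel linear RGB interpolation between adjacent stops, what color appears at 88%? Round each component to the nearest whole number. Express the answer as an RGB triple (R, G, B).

(123, 146, 116)

88% lies between the 67% and 100% stops, so the local fraction is t = (88 − 67)/(100 − 67) = 21/33 ≈ 0.6364.
R = 24 + 0.6364 × (180 − 24) = 123.278 → 123
G = 152 + 0.6364 × (142 − 152) = 145.636 → 146
B = 47 + 0.6364 × (156 − 47) = 116.368 → 116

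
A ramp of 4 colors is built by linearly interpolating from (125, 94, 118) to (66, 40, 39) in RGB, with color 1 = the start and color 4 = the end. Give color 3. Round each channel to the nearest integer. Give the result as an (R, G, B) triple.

With 4 swatches and endpoints inclusive, swatch 3 sits at t = (3 − 1)/(4 − 1) = 2/3 ≈ 0.6667.
R = 125 + 0.6667 × (66 − 125) = 85.665 → 86
G = 94 + 0.6667 × (40 − 94) = 57.998 → 58
B = 118 + 0.6667 × (39 − 118) = 65.331 → 65

(86, 58, 65)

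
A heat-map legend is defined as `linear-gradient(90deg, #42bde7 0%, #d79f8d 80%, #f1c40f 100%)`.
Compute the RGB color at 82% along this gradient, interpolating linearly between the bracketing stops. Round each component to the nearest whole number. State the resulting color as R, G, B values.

(218, 163, 128)

82% lies between the 80% and 100% stops, so the local fraction is t = (82 − 80)/(100 − 80) = 2/20 ≈ 0.1.
#d79f8d → (215, 159, 141); #f1c40f → (241, 196, 15).
R = 215 + 0.1 × (241 − 215) = 217.6 → 218
G = 159 + 0.1 × (196 − 159) = 162.7 → 163
B = 141 + 0.1 × (15 − 141) = 128.4 → 128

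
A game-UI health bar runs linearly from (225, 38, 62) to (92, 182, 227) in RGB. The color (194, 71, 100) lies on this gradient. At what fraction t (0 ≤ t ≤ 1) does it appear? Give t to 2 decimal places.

Invert the lerp on the B channel (largest span, 165): t = (100 − 62) / (227 − 62) = 38/165 = 0.2303.
Check on R: (194 − 225)/(92 − 225) = 0.2331 ✓

0.23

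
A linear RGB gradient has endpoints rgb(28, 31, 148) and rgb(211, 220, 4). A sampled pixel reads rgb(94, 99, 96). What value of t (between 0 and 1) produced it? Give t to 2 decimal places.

0.36

Invert the lerp on the G channel (largest span, 189): t = (99 − 31) / (220 − 31) = 68/189 = 0.35979.
Check on R: (94 − 28)/(211 − 28) = 0.3607 ✓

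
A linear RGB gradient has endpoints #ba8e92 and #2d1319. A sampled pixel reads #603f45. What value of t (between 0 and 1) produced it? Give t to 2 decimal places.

0.64

Invert the lerp on the R channel (largest span, 141): t = (96 − 186) / (45 − 186) = -90/-141 = 0.6383.
Check on G: (63 − 142)/(19 − 142) = 0.6423 ✓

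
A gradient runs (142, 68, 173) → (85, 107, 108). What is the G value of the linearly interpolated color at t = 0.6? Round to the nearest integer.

G = 68 + 0.6 × (107 − 68) = 91.4 → 91

91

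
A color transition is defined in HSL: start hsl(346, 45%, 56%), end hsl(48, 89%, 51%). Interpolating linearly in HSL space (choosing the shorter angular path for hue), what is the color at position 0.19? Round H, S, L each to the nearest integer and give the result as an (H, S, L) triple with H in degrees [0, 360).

(358, 53, 55)

Hue: 48 − 346 = -298°, but |-298| > 180 so the shorter arc goes the other way: Δh = -298 + 360 = 62°.
H = 346 + 0.19 × (62) = 357.78 → 358°
S = 45 + 0.19 × (89 − 45) = 53.36 → 53%
L = 56 + 0.19 × (51 − 56) = 55.05 → 55%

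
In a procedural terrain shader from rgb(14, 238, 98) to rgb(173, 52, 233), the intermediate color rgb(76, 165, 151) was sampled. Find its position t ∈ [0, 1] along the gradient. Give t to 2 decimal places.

Invert the lerp on the G channel (largest span, 186): t = (165 − 238) / (52 − 238) = -73/-186 = 0.39247.
Check on R: (76 − 14)/(173 − 14) = 0.3899 ✓

0.39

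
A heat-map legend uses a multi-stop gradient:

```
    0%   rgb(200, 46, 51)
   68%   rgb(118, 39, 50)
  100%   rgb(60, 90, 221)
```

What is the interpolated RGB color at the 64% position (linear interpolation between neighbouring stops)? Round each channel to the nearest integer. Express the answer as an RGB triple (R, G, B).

(123, 39, 50)

64% lies between the 0% and 68% stops, so the local fraction is t = (64 − 0)/(68 − 0) = 64/68 ≈ 0.9412.
R = 200 + 0.9412 × (118 − 200) = 122.822 → 123
G = 46 + 0.9412 × (39 − 46) = 39.412 → 39
B = 51 + 0.9412 × (50 − 51) = 50.059 → 50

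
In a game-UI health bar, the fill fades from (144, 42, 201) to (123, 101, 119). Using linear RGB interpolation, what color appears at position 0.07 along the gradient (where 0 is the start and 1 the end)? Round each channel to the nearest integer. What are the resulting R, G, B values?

(143, 46, 195)

R = 144 + 0.07 × (123 − 144) = 144 + 0.07 × -21 = 142.53 → 143
G = 42 + 0.07 × (101 − 42) = 42 + 0.07 × 59 = 46.13 → 46
B = 201 + 0.07 × (119 − 201) = 201 + 0.07 × -82 = 195.26 → 195
So the blended color is (143, 46, 195), about #8f2ec3.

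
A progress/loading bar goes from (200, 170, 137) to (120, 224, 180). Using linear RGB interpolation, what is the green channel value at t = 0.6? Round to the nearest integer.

G = 170 + 0.6 × (224 − 170) = 202.4 → 202

202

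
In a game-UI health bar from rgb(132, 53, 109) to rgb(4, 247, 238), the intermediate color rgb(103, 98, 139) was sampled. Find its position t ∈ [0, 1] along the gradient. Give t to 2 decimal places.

0.23

Invert the lerp on the G channel (largest span, 194): t = (98 − 53) / (247 − 53) = 45/194 = 0.23196.
Check on R: (103 − 132)/(4 − 132) = 0.2266 ✓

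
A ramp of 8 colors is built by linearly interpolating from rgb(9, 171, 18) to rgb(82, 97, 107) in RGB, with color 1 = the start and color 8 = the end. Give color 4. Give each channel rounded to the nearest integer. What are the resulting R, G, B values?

(40, 139, 56)

With 8 swatches and endpoints inclusive, swatch 4 sits at t = (4 − 1)/(8 − 1) = 3/7 ≈ 0.4286.
R = 9 + 0.4286 × (82 − 9) = 40.288 → 40
G = 171 + 0.4286 × (97 − 171) = 139.284 → 139
B = 18 + 0.4286 × (107 − 18) = 56.145 → 56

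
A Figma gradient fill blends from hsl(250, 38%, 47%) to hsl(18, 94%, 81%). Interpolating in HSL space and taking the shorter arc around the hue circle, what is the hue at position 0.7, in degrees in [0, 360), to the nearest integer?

340

Hue: 18 − 250 = -232°, but |-232| > 180 so the shorter arc goes the other way: Δh = -232 + 360 = 128°.
H = 250 + 0.7 × (128) = 339.6 → 340°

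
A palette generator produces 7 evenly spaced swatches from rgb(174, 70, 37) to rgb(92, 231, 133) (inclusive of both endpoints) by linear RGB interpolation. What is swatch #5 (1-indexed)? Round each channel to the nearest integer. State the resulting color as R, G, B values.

With 7 swatches and endpoints inclusive, swatch 5 sits at t = (5 − 1)/(7 − 1) = 4/6 ≈ 0.6667.
R = 174 + 0.6667 × (92 − 174) = 119.331 → 119
G = 70 + 0.6667 × (231 − 70) = 177.339 → 177
B = 37 + 0.6667 × (133 − 37) = 101.003 → 101

(119, 177, 101)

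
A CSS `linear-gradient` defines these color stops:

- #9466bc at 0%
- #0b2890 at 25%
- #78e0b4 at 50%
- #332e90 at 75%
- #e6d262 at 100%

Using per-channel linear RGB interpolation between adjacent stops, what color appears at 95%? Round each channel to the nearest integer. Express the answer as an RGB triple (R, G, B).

(194, 177, 107)

95% lies between the 75% and 100% stops, so the local fraction is t = (95 − 75)/(100 − 75) = 20/25 ≈ 0.8.
#332e90 → (51, 46, 144); #e6d262 → (230, 210, 98).
R = 51 + 0.8 × (230 − 51) = 194.2 → 194
G = 46 + 0.8 × (210 − 46) = 177.2 → 177
B = 144 + 0.8 × (98 − 144) = 107.2 → 107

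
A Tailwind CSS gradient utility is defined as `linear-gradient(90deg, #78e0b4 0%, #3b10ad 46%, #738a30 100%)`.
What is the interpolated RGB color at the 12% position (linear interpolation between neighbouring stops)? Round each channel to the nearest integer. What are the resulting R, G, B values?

(104, 170, 178)

12% lies between the 0% and 46% stops, so the local fraction is t = (12 − 0)/(46 − 0) = 12/46 ≈ 0.2609.
#78e0b4 → (120, 224, 180); #3b10ad → (59, 16, 173).
R = 120 + 0.2609 × (59 − 120) = 104.085 → 104
G = 224 + 0.2609 × (16 − 224) = 169.733 → 170
B = 180 + 0.2609 × (173 − 180) = 178.174 → 178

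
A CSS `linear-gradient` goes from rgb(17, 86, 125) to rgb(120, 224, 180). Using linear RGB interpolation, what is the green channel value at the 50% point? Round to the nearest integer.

155

G = 86 + 0.5 × (224 − 86) = 155 → 155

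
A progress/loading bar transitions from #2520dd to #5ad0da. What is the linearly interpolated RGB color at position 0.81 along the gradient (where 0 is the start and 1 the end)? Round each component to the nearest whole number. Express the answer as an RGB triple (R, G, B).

#2520dd → (37, 32, 221); #5ad0da → (90, 208, 218).
R = 37 + 0.81 × (90 − 37) = 37 + 0.81 × 53 = 79.93 → 80
G = 32 + 0.81 × (208 − 32) = 32 + 0.81 × 176 = 174.56 → 175
B = 221 + 0.81 × (218 − 221) = 221 + 0.81 × -3 = 218.57 → 219
So the blended color is (80, 175, 219), about #50afdb.

(80, 175, 219)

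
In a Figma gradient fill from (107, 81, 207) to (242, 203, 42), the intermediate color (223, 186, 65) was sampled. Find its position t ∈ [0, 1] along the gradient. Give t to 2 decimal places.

0.86

Invert the lerp on the B channel (largest span, 165): t = (65 − 207) / (42 − 207) = -142/-165 = 0.86061.
Check on R: (223 − 107)/(242 − 107) = 0.8593 ✓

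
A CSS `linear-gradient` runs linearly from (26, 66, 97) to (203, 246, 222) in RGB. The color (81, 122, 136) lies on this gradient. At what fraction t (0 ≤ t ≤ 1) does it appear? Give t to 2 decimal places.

0.31

Invert the lerp on the G channel (largest span, 180): t = (122 − 66) / (246 − 66) = 56/180 = 0.31111.
Check on R: (81 − 26)/(203 − 26) = 0.3107 ✓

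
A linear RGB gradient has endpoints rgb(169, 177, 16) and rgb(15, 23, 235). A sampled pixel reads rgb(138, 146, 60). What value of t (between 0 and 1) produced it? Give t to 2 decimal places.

0.20

Invert the lerp on the B channel (largest span, 219): t = (60 − 16) / (235 − 16) = 44/219 = 0.20091.
Check on R: (138 − 169)/(15 − 169) = 0.2013 ✓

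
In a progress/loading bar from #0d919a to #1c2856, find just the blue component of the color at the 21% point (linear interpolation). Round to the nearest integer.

B₁ = 154 (from #0d919a), B₂ = 86 (from #1c2856).
B = 154 + 0.21 × (86 − 154) = 139.72 → 140

140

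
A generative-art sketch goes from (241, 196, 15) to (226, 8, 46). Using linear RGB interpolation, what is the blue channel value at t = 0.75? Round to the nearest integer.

38

B = 15 + 0.75 × (46 − 15) = 38.25 → 38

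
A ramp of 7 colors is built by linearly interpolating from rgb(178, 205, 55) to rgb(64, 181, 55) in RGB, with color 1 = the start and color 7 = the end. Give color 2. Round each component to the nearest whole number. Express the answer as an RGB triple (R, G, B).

(159, 201, 55)

With 7 swatches and endpoints inclusive, swatch 2 sits at t = (2 − 1)/(7 − 1) = 1/6 ≈ 0.1667.
R = 178 + 0.1667 × (64 − 178) = 158.996 → 159
G = 205 + 0.1667 × (181 − 205) = 200.999 → 201
B = 55 + 0.1667 × (55 − 55) = 55 → 55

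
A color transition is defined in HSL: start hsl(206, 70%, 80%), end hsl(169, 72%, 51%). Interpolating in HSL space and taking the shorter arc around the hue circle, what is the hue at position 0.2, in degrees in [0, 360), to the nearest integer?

Hue arc: Δh = 169 − 206 = -37° (|Δh| ≤ 180, already the shorter path).
H = 206 + 0.2 × (-37) = 198.6 → 199°

199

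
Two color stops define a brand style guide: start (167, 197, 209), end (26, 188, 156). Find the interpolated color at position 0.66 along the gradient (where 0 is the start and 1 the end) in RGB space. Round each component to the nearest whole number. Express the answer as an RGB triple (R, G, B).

(74, 191, 174)

R = 167 + 0.66 × (26 − 167) = 167 + 0.66 × -141 = 73.94 → 74
G = 197 + 0.66 × (188 − 197) = 197 + 0.66 × -9 = 191.06 → 191
B = 209 + 0.66 × (156 − 209) = 209 + 0.66 × -53 = 174.02 → 174
So the blended color is (74, 191, 174), about #4abfae.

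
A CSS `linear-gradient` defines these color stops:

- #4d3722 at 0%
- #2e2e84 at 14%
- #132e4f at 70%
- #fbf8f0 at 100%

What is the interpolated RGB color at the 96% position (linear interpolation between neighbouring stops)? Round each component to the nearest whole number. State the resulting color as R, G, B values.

96% lies between the 70% and 100% stops, so the local fraction is t = (96 − 70)/(100 − 70) = 26/30 ≈ 0.8667.
#132e4f → (19, 46, 79); #fbf8f0 → (251, 248, 240).
R = 19 + 0.8667 × (251 − 19) = 220.074 → 220
G = 46 + 0.8667 × (248 − 46) = 221.073 → 221
B = 79 + 0.8667 × (240 − 79) = 218.539 → 219

(220, 221, 219)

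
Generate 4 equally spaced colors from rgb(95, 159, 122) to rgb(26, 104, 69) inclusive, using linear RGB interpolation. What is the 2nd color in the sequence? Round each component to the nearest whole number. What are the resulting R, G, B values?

(72, 141, 104)

With 4 swatches and endpoints inclusive, swatch 2 sits at t = (2 − 1)/(4 − 1) = 1/3 ≈ 0.3333.
R = 95 + 0.3333 × (26 − 95) = 72.002 → 72
G = 159 + 0.3333 × (104 − 159) = 140.668 → 141
B = 122 + 0.3333 × (69 − 122) = 104.335 → 104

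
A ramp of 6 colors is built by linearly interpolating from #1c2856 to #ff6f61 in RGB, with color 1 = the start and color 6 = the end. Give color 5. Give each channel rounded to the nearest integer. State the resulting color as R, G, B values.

With 6 swatches and endpoints inclusive, swatch 5 sits at t = (5 − 1)/(6 − 1) = 4/5 ≈ 0.8.
#1c2856 → (28, 40, 86); #ff6f61 → (255, 111, 97).
R = 28 + 0.8 × (255 − 28) = 209.6 → 210
G = 40 + 0.8 × (111 − 40) = 96.8 → 97
B = 86 + 0.8 × (97 − 86) = 94.8 → 95

(210, 97, 95)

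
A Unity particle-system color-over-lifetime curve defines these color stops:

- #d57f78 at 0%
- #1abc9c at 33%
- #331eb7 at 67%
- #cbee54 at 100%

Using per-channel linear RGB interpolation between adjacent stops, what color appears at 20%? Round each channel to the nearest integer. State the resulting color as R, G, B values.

20% lies between the 0% and 33% stops, so the local fraction is t = (20 − 0)/(33 − 0) = 20/33 ≈ 0.6061.
#d57f78 → (213, 127, 120); #1abc9c → (26, 188, 156).
R = 213 + 0.6061 × (26 − 213) = 99.659 → 100
G = 127 + 0.6061 × (188 − 127) = 163.972 → 164
B = 120 + 0.6061 × (156 − 120) = 141.82 → 142

(100, 164, 142)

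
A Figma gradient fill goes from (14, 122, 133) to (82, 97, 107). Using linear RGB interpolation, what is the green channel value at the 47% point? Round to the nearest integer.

G = 122 + 0.47 × (97 − 122) = 110.25 → 110

110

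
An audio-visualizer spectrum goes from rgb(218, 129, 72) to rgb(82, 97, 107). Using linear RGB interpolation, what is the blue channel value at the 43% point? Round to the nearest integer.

B = 72 + 0.43 × (107 − 72) = 87.05 → 87

87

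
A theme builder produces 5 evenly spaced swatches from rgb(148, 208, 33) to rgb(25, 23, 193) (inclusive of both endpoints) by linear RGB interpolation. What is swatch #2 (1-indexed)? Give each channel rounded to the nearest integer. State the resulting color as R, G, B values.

With 5 swatches and endpoints inclusive, swatch 2 sits at t = (2 − 1)/(5 − 1) = 1/4 ≈ 0.25.
R = 148 + 0.25 × (25 − 148) = 117.25 → 117
G = 208 + 0.25 × (23 − 208) = 161.75 → 162
B = 33 + 0.25 × (193 − 33) = 73 → 73

(117, 162, 73)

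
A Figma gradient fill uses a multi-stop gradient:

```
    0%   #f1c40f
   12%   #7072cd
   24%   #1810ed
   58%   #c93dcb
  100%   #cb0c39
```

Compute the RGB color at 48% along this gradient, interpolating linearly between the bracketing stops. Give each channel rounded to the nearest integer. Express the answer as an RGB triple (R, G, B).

(149, 48, 213)

48% lies between the 24% and 58% stops, so the local fraction is t = (48 − 24)/(58 − 24) = 24/34 ≈ 0.7059.
#1810ed → (24, 16, 237); #c93dcb → (201, 61, 203).
R = 24 + 0.7059 × (201 − 24) = 148.944 → 149
G = 16 + 0.7059 × (61 − 16) = 47.766 → 48
B = 237 + 0.7059 × (203 − 237) = 212.999 → 213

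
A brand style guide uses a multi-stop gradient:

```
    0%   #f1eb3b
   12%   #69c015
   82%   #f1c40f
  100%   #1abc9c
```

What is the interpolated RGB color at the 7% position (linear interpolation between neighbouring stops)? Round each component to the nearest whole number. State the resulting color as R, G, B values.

7% lies between the 0% and 12% stops, so the local fraction is t = (7 − 0)/(12 − 0) = 7/12 ≈ 0.5833.
#f1eb3b → (241, 235, 59); #69c015 → (105, 192, 21).
R = 241 + 0.5833 × (105 − 241) = 161.671 → 162
G = 235 + 0.5833 × (192 − 235) = 209.918 → 210
B = 59 + 0.5833 × (21 − 59) = 36.835 → 37

(162, 210, 37)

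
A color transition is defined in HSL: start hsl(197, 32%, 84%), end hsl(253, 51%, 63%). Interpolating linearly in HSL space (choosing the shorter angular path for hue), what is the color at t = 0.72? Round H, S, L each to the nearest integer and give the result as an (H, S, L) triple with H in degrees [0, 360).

(237, 46, 69)

Hue arc: Δh = 253 − 197 = 56° (|Δh| ≤ 180, already the shorter path).
H = 197 + 0.72 × (56) = 237.32 → 237°
S = 32 + 0.72 × (51 − 32) = 45.68 → 46%
L = 84 + 0.72 × (63 − 84) = 68.88 → 69%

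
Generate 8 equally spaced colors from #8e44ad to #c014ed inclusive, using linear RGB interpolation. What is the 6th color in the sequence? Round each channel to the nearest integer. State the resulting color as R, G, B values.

(178, 34, 219)

With 8 swatches and endpoints inclusive, swatch 6 sits at t = (6 − 1)/(8 − 1) = 5/7 ≈ 0.7143.
#8e44ad → (142, 68, 173); #c014ed → (192, 20, 237).
R = 142 + 0.7143 × (192 − 142) = 177.715 → 178
G = 68 + 0.7143 × (20 − 68) = 33.714 → 34
B = 173 + 0.7143 × (237 − 173) = 218.715 → 219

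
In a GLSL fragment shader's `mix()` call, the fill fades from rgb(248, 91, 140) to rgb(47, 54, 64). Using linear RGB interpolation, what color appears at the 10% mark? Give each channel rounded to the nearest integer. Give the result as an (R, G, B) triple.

(228, 87, 132)

10% corresponds to t = 0.1.
R = 248 + 0.1 × (47 − 248) = 248 + 0.1 × -201 = 227.9 → 228
G = 91 + 0.1 × (54 − 91) = 91 + 0.1 × -37 = 87.3 → 87
B = 140 + 0.1 × (64 − 140) = 140 + 0.1 × -76 = 132.4 → 132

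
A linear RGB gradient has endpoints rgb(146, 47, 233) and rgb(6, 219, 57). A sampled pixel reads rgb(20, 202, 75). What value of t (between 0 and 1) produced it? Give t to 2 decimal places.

Invert the lerp on the B channel (largest span, 176): t = (75 − 233) / (57 − 233) = -158/-176 = 0.89773.
Check on R: (20 − 146)/(6 − 146) = 0.9 ✓

0.90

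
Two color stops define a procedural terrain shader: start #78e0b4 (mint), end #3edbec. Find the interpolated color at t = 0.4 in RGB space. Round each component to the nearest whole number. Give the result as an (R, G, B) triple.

(97, 222, 202)

#78e0b4 → (120, 224, 180); #3edbec → (62, 219, 236).
R = 120 + 0.4 × (62 − 120) = 120 + 0.4 × -58 = 96.8 → 97
G = 224 + 0.4 × (219 − 224) = 224 + 0.4 × -5 = 222 → 222
B = 180 + 0.4 × (236 − 180) = 180 + 0.4 × 56 = 202.4 → 202
So the blended color is (97, 222, 202), about #61deca.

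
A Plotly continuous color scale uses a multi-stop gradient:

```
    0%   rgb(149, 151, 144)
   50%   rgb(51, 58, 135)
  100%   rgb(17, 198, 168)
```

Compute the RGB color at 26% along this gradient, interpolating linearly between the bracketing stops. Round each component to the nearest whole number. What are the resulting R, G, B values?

(98, 103, 139)

26% lies between the 0% and 50% stops, so the local fraction is t = (26 − 0)/(50 − 0) = 26/50 ≈ 0.52.
R = 149 + 0.52 × (51 − 149) = 98.04 → 98
G = 151 + 0.52 × (58 − 151) = 102.64 → 103
B = 144 + 0.52 × (135 − 144) = 139.32 → 139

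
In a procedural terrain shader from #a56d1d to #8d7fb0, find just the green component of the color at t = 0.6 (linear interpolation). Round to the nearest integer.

G₁ = 109 (from #a56d1d), G₂ = 127 (from #8d7fb0).
G = 109 + 0.6 × (127 − 109) = 119.8 → 120

120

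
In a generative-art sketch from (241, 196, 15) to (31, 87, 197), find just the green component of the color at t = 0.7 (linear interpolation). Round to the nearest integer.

120

G = 196 + 0.7 × (87 − 196) = 119.7 → 120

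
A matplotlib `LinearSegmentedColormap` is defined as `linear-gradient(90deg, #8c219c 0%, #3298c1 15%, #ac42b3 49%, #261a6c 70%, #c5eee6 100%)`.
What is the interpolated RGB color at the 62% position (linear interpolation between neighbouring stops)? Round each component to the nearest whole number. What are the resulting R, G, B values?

62% lies between the 49% and 70% stops, so the local fraction is t = (62 − 49)/(70 − 49) = 13/21 ≈ 0.619.
#ac42b3 → (172, 66, 179); #261a6c → (38, 26, 108).
R = 172 + 0.619 × (38 − 172) = 89.054 → 89
G = 66 + 0.619 × (26 − 66) = 41.24 → 41
B = 179 + 0.619 × (108 − 179) = 135.051 → 135

(89, 41, 135)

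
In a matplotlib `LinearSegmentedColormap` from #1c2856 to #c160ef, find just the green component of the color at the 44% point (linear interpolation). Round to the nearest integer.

G₁ = 40 (from #1c2856), G₂ = 96 (from #c160ef).
G = 40 + 0.44 × (96 − 40) = 64.64 → 65

65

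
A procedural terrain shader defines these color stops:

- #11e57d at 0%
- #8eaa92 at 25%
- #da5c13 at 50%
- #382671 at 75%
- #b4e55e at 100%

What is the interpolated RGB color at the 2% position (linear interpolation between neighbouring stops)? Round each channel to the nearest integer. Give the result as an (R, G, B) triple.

(27, 224, 127)

2% lies between the 0% and 25% stops, so the local fraction is t = (2 − 0)/(25 − 0) = 2/25 ≈ 0.08.
#11e57d → (17, 229, 125); #8eaa92 → (142, 170, 146).
R = 17 + 0.08 × (142 − 17) = 27 → 27
G = 229 + 0.08 × (170 − 229) = 224.28 → 224
B = 125 + 0.08 × (146 − 125) = 126.68 → 127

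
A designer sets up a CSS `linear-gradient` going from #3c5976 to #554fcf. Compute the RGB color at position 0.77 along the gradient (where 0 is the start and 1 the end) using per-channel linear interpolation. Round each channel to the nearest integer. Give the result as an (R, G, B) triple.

(79, 81, 187)

#3c5976 → (60, 89, 118); #554fcf → (85, 79, 207).
R = 60 + 0.77 × (85 − 60) = 60 + 0.77 × 25 = 79.25 → 79
G = 89 + 0.77 × (79 − 89) = 89 + 0.77 × -10 = 81.3 → 81
B = 118 + 0.77 × (207 − 118) = 118 + 0.77 × 89 = 186.53 → 187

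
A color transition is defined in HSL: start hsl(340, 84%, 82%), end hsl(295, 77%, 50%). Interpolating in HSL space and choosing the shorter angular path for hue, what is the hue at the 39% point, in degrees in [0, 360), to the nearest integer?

322

Hue arc: Δh = 295 − 340 = -45° (|Δh| ≤ 180, already the shorter path).
H = 340 + 0.39 × (-45) = 322.45 → 322°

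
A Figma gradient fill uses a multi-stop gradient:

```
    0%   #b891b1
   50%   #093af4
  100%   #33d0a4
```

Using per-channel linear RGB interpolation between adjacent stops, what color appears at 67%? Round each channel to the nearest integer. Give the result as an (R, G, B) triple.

(23, 109, 217)

67% lies between the 50% and 100% stops, so the local fraction is t = (67 − 50)/(100 − 50) = 17/50 ≈ 0.34.
#093af4 → (9, 58, 244); #33d0a4 → (51, 208, 164).
R = 9 + 0.34 × (51 − 9) = 23.28 → 23
G = 58 + 0.34 × (208 − 58) = 109 → 109
B = 244 + 0.34 × (164 − 244) = 216.8 → 217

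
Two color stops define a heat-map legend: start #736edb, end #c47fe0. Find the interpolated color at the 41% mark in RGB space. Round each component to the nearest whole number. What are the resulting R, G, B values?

(148, 117, 221)

#736edb → (115, 110, 219); #c47fe0 → (196, 127, 224).
41% corresponds to t = 0.41.
R = 115 + 0.41 × (196 − 115) = 115 + 0.41 × 81 = 148.21 → 148
G = 110 + 0.41 × (127 − 110) = 110 + 0.41 × 17 = 116.97 → 117
B = 219 + 0.41 × (224 − 219) = 219 + 0.41 × 5 = 221.05 → 221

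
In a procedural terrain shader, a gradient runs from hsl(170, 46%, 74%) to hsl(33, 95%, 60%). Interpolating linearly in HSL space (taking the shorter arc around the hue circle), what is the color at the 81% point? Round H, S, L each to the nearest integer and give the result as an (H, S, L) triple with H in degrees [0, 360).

Hue arc: Δh = 33 − 170 = -137° (|Δh| ≤ 180, already the shorter path).
H = 170 + 0.81 × (-137) = 59.03 → 59°
S = 46 + 0.81 × (95 − 46) = 85.69 → 86%
L = 74 + 0.81 × (60 − 74) = 62.66 → 63%

(59, 86, 63)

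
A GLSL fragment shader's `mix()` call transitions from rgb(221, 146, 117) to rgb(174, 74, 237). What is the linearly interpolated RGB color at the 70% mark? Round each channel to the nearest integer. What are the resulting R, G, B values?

(188, 96, 201)

70% corresponds to t = 0.7.
R = 221 + 0.7 × (174 − 221) = 221 + 0.7 × -47 = 188.1 → 188
G = 146 + 0.7 × (74 − 146) = 146 + 0.7 × -72 = 95.6 → 96
B = 117 + 0.7 × (237 − 117) = 117 + 0.7 × 120 = 201 → 201
So the blended color is (188, 96, 201), about #bc60c9.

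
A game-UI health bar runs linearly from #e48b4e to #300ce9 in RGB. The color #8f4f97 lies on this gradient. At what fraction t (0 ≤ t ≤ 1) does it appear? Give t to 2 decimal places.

0.47

Invert the lerp on the R channel (largest span, 180): t = (143 − 228) / (48 − 228) = -85/-180 = 0.47222.
Check on G: (79 − 139)/(12 − 139) = 0.4724 ✓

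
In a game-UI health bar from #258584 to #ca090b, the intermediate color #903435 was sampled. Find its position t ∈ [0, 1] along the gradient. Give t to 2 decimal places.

Invert the lerp on the R channel (largest span, 165): t = (144 − 37) / (202 − 37) = 107/165 = 0.64848.
Check on G: (52 − 133)/(9 − 133) = 0.6532 ✓

0.65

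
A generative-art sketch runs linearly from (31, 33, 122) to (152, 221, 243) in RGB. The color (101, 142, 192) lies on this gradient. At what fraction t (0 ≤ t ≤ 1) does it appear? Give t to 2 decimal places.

Invert the lerp on the G channel (largest span, 188): t = (142 − 33) / (221 − 33) = 109/188 = 0.57979.
Check on R: (101 − 31)/(152 − 31) = 0.5785 ✓

0.58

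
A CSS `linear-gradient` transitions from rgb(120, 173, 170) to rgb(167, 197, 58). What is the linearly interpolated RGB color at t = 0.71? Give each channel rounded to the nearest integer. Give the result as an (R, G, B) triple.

R = 120 + 0.71 × (167 − 120) = 120 + 0.71 × 47 = 153.37 → 153
G = 173 + 0.71 × (197 − 173) = 173 + 0.71 × 24 = 190.04 → 190
B = 170 + 0.71 × (58 − 170) = 170 + 0.71 × -112 = 90.48 → 90
So the blended color is (153, 190, 90), about #99be5a.

(153, 190, 90)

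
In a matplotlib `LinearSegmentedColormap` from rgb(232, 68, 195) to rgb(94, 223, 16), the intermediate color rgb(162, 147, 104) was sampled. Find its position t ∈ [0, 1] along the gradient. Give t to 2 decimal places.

0.51

Invert the lerp on the B channel (largest span, 179): t = (104 − 195) / (16 − 195) = -91/-179 = 0.50838.
Check on R: (162 − 232)/(94 − 232) = 0.5072 ✓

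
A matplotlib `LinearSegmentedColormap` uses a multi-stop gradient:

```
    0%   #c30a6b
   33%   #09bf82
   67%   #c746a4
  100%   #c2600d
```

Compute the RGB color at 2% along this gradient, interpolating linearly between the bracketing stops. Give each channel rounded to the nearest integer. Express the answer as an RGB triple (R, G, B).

2% lies between the 0% and 33% stops, so the local fraction is t = (2 − 0)/(33 − 0) = 2/33 ≈ 0.0606.
#c30a6b → (195, 10, 107); #09bf82 → (9, 191, 130).
R = 195 + 0.0606 × (9 − 195) = 183.728 → 184
G = 10 + 0.0606 × (191 − 10) = 20.969 → 21
B = 107 + 0.0606 × (130 − 107) = 108.394 → 108

(184, 21, 108)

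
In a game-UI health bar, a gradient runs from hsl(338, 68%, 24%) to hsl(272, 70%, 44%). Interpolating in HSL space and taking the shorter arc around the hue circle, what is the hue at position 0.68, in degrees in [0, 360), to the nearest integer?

293

Hue arc: Δh = 272 − 338 = -66° (|Δh| ≤ 180, already the shorter path).
H = 338 + 0.68 × (-66) = 293.12 → 293°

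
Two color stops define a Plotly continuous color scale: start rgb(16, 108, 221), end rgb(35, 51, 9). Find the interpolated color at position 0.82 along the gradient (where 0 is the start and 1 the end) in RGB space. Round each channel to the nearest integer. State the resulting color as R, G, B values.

R = 16 + 0.82 × (35 − 16) = 16 + 0.82 × 19 = 31.58 → 32
G = 108 + 0.82 × (51 − 108) = 108 + 0.82 × -57 = 61.26 → 61
B = 221 + 0.82 × (9 − 221) = 221 + 0.82 × -212 = 47.16 → 47
So the blended color is (32, 61, 47), about #203d2f.

(32, 61, 47)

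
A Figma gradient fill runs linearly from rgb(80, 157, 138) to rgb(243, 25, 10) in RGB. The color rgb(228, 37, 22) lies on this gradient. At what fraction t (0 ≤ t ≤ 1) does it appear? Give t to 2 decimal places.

Invert the lerp on the R channel (largest span, 163): t = (228 − 80) / (243 − 80) = 148/163 = 0.90798.
Check on G: (37 − 157)/(25 − 157) = 0.9091 ✓

0.91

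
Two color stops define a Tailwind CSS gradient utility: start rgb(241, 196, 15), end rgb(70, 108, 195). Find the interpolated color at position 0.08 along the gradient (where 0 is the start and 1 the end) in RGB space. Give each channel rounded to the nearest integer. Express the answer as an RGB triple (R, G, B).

R = 241 + 0.08 × (70 − 241) = 241 + 0.08 × -171 = 227.32 → 227
G = 196 + 0.08 × (108 − 196) = 196 + 0.08 × -88 = 188.96 → 189
B = 15 + 0.08 × (195 − 15) = 15 + 0.08 × 180 = 29.4 → 29

(227, 189, 29)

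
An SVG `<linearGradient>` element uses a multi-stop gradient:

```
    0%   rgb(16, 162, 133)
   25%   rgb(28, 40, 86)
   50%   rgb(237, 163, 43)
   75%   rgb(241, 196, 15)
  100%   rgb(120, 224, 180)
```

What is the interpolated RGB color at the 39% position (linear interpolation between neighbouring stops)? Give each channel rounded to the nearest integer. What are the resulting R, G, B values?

39% lies between the 25% and 50% stops, so the local fraction is t = (39 − 25)/(50 − 25) = 14/25 ≈ 0.56.
R = 28 + 0.56 × (237 − 28) = 145.04 → 145
G = 40 + 0.56 × (163 − 40) = 108.88 → 109
B = 86 + 0.56 × (43 − 86) = 61.92 → 62

(145, 109, 62)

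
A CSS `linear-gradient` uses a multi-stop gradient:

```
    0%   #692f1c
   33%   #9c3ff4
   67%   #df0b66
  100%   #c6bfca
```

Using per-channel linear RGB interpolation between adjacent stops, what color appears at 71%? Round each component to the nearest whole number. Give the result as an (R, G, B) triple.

(220, 33, 114)

71% lies between the 67% and 100% stops, so the local fraction is t = (71 − 67)/(100 − 67) = 4/33 ≈ 0.1212.
#df0b66 → (223, 11, 102); #c6bfca → (198, 191, 202).
R = 223 + 0.1212 × (198 − 223) = 219.97 → 220
G = 11 + 0.1212 × (191 − 11) = 32.816 → 33
B = 102 + 0.1212 × (202 − 102) = 114.12 → 114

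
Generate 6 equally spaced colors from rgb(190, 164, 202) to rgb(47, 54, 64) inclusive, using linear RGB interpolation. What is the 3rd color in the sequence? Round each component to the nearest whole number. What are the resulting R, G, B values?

(133, 120, 147)

With 6 swatches and endpoints inclusive, swatch 3 sits at t = (3 − 1)/(6 − 1) = 2/5 ≈ 0.4.
R = 190 + 0.4 × (47 − 190) = 132.8 → 133
G = 164 + 0.4 × (54 − 164) = 120 → 120
B = 202 + 0.4 × (64 − 202) = 146.8 → 147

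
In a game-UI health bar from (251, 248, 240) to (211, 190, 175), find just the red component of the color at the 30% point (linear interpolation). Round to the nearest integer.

R = 251 + 0.3 × (211 − 251) = 239 → 239

239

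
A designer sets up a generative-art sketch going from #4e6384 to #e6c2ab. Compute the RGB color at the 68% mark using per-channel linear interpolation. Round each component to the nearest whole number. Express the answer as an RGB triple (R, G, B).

(181, 164, 159)

#4e6384 → (78, 99, 132); #e6c2ab → (230, 194, 171).
68% corresponds to t = 0.68.
R = 78 + 0.68 × (230 − 78) = 78 + 0.68 × 152 = 181.36 → 181
G = 99 + 0.68 × (194 − 99) = 99 + 0.68 × 95 = 163.6 → 164
B = 132 + 0.68 × (171 − 132) = 132 + 0.68 × 39 = 158.52 → 159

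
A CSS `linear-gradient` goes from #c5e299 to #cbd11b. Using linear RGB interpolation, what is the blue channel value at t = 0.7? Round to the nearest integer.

65

B₁ = 153 (from #c5e299), B₂ = 27 (from #cbd11b).
B = 153 + 0.7 × (27 − 153) = 64.8 → 65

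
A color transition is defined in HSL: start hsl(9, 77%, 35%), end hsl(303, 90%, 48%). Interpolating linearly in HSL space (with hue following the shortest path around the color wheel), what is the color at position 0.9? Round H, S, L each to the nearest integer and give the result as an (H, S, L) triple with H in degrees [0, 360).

Hue: 303 − 9 = 294°, but |294| > 180 so the shorter arc goes the other way: Δh = 294 − 360 = -66°.
H = 9 + 0.9 × (-66) = -50.4 → -50 → -50 mod 360 = 310°
S = 77 + 0.9 × (90 − 77) = 88.7 → 89%
L = 35 + 0.9 × (48 − 35) = 46.7 → 47%

(310, 89, 47)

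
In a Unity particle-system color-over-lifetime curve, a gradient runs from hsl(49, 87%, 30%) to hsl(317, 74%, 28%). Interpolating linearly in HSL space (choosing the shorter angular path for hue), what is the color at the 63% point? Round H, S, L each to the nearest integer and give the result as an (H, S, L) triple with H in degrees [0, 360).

Hue: 317 − 49 = 268°, but |268| > 180 so the shorter arc goes the other way: Δh = 268 − 360 = -92°.
H = 49 + 0.63 × (-92) = -8.96 → -9 → -9 mod 360 = 351°
S = 87 + 0.63 × (74 − 87) = 78.81 → 79%
L = 30 + 0.63 × (28 − 30) = 28.74 → 29%

(351, 79, 29)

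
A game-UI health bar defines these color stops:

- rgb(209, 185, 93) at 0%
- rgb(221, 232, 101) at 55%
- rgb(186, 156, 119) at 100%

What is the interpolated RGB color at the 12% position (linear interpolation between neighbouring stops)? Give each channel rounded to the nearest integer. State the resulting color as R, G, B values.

12% lies between the 0% and 55% stops, so the local fraction is t = (12 − 0)/(55 − 0) = 12/55 ≈ 0.2182.
R = 209 + 0.2182 × (221 − 209) = 211.618 → 212
G = 185 + 0.2182 × (232 − 185) = 195.255 → 195
B = 93 + 0.2182 × (101 − 93) = 94.746 → 95

(212, 195, 95)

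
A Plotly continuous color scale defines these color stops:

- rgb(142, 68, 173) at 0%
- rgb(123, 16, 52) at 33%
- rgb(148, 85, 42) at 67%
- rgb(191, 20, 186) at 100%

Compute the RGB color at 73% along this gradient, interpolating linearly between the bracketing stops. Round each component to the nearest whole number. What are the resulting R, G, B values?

(156, 73, 68)

73% lies between the 67% and 100% stops, so the local fraction is t = (73 − 67)/(100 − 67) = 6/33 ≈ 0.1818.
R = 148 + 0.1818 × (191 − 148) = 155.817 → 156
G = 85 + 0.1818 × (20 − 85) = 73.183 → 73
B = 42 + 0.1818 × (186 − 42) = 68.179 → 68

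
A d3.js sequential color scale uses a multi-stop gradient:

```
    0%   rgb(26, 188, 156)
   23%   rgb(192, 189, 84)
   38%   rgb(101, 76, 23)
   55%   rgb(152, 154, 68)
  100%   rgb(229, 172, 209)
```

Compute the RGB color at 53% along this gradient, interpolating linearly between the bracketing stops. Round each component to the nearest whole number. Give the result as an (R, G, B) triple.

53% lies between the 38% and 55% stops, so the local fraction is t = (53 − 38)/(55 − 38) = 15/17 ≈ 0.8824.
R = 101 + 0.8824 × (152 − 101) = 146.002 → 146
G = 76 + 0.8824 × (154 − 76) = 144.827 → 145
B = 23 + 0.8824 × (68 − 23) = 62.708 → 63

(146, 145, 63)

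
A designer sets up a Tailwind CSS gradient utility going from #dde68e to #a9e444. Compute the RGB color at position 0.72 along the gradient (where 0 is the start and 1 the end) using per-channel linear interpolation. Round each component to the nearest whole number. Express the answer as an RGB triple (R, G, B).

#dde68e → (221, 230, 142); #a9e444 → (169, 228, 68).
R = 221 + 0.72 × (169 − 221) = 221 + 0.72 × -52 = 183.56 → 184
G = 230 + 0.72 × (228 − 230) = 230 + 0.72 × -2 = 228.56 → 229
B = 142 + 0.72 × (68 − 142) = 142 + 0.72 × -74 = 88.72 → 89

(184, 229, 89)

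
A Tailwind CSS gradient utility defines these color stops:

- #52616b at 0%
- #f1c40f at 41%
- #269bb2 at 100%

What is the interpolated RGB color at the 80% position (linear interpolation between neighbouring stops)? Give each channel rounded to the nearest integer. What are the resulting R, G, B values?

80% lies between the 41% and 100% stops, so the local fraction is t = (80 − 41)/(100 − 41) = 39/59 ≈ 0.661.
#f1c40f → (241, 196, 15); #269bb2 → (38, 155, 178).
R = 241 + 0.661 × (38 − 241) = 106.817 → 107
G = 196 + 0.661 × (155 − 196) = 168.899 → 169
B = 15 + 0.661 × (178 − 15) = 122.743 → 123

(107, 169, 123)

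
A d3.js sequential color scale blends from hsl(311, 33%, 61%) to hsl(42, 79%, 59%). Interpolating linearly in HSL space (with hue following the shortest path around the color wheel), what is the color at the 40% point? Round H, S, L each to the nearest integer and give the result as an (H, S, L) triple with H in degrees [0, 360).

Hue: 42 − 311 = -269°, but |-269| > 180 so the shorter arc goes the other way: Δh = -269 + 360 = 91°.
H = 311 + 0.4 × (91) = 347.4 → 347°
S = 33 + 0.4 × (79 − 33) = 51.4 → 51%
L = 61 + 0.4 × (59 − 61) = 60.2 → 60%

(347, 51, 60)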